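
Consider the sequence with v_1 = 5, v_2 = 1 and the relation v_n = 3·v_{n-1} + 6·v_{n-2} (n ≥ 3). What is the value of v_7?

Compute successive terms:
v_3 = 33  v_4 = 105  v_5 = 513  v_6 = 2169  v_7 = 9585.

9585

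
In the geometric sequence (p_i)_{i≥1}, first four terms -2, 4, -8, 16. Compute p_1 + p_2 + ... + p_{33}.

Common ratio r = -2.
p_i = (-2)·(-2)^(i-1).
S = (-2)·((-2)^33 - 1)/(-2 - 1) = (-2)·(-8589934592 - 1)/(-3) = -5726623062.

-5726623062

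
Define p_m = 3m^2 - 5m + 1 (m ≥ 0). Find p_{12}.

p_{12} = 3·12^2 - 5·12 + 1 = 373.

373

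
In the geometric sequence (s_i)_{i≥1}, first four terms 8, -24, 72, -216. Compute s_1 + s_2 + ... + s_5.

488

Common ratio r = -3.
s_i = 8·(-3)^(i-1).
S = 8·((-3)^5 - 1)/(-3 - 1) = 8·(-243 - 1)/(-4) = 488.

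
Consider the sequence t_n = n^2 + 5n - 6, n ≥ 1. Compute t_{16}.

t_{16} = 1·16^2 + 5·16 - 6 = 330.

330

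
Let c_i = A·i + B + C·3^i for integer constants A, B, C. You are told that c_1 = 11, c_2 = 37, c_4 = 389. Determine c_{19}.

Plug in i = 1, 2, 4: A + B + 3C = 11; 2A + B + 9C = 37; 4A + B + 81C = 389.
Subtracting the first from the second: A + 6C = 26.
Subtracting the second from the third: 2A + 72C = 352.
Solving: C = 5, A = -4, then B = 0.
Hence c_{19} = -4·19 + 0 + 5·1162261467 = 5811307259.

5811307259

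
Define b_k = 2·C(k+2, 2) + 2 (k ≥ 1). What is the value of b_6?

58

C(8, 2) = 28, so b_6 = 58.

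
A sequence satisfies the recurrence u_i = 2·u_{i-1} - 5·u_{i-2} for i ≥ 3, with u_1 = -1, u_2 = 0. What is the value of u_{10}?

840

Iterate the recurrence:
u_3 = 5, u_4 = 10, u_5 = -5, u_6 = -60, u_7 = -95, u_8 = 110, u_9 = 695, u_{10} = 840.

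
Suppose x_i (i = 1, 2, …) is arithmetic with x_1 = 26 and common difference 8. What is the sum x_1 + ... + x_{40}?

7280

x_i = 26 + (i - 1)·8.
x_{40} = 338; S = 40·(26 + 338)/2 = 7280.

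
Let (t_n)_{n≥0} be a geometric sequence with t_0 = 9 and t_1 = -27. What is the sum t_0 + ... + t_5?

Common ratio r = -3.
t_n = 9·(-3)^(n-0).
S = 9·((-3)^6 - 1)/(-3 - 1) = 9·(729 - 1)/(-4) = -1638.

-1638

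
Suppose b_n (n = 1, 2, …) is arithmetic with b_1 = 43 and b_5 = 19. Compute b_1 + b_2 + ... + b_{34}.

-1904

Common difference d = (19 - 43) / (5 - 1) = -6.
b_n = 43 + (n - 1)·(-6).
b_{34} = -155; S = 34·(43 + (-155))/2 = -1904.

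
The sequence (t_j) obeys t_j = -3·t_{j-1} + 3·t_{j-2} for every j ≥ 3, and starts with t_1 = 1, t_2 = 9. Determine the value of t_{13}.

-15798159

Applying the relation repeatedly:
t_3 = -24;  t_4 = 99;  t_5 = -369;  …;  t_{10} = 289899;  t_{11} = -1099089;  t_{12} = 4166964;  t_{13} = -15798159.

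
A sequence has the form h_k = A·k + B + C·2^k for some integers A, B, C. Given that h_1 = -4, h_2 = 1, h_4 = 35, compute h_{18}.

The three given values yield: A + B + 2C = -4; 2A + B + 4C = 1; 4A + B + 16C = 35.
Subtracting the first from the second: A + 2C = 5.
Subtracting the second from the third: 2A + 12C = 34.
Solving: C = 3, A = -1, then B = -9.
Hence h_{18} = -1·18 + (-9) + 3·262144 = 786405.

786405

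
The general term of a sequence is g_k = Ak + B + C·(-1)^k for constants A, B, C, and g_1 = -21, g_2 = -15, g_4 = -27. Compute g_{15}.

-105

At k = 1, 2, 4: A + B - C = -21; 2A + B + C = -15; 4A + B + C = -27.
Subtracting the first from the second: A + 2C = 6.
Subtracting the second from the third: 2A = -12.
Solving: C = 6, A = -6, then B = -9.
Hence g_{15} = -6·15 + (-9) + 6·(-1) = -105.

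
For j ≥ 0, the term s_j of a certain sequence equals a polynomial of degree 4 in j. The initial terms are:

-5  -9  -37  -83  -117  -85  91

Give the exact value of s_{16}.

1st diffs: -4, -28, -46, -34, 32, 176.
2nd diffs: -24, -18, 12, 66, 144.
3rd diffs: 6, 30, 54, 78.
4th diffs: 24, 24, 24 (constant).
Newton forward-difference form: s_j = -5 + (-4)·C(j,1) + (-24)·C(j,2) + 6·C(j,3) + 24·C(j,4).
At j = 16: j = 16, so s_{16} = -5 - 64 - 2880 + 3360 + 43680 = 44091.

44091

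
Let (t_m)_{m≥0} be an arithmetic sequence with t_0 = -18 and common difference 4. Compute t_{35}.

t_m = -18 + (m - 0)·4.
t_{35} = -18 + 35·4 = 122.

122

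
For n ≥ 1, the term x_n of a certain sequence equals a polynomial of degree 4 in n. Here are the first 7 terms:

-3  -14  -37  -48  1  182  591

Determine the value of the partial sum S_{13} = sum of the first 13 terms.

43719

1st diffs: -11, -23, -11, 49, 181, 409.
2nd diffs: -12, 12, 60, 132, 228.
3rd diffs: 24, 48, 72, 96.
4th diffs: 24, 24, 24 (constant).
So x_n = n^4 - 6n^3 + 5n^2 + n - 4.
Continuing: …, 1348, 2597, 4506, 7267, …, x_{13} = 16233.
Summing n = 1..13 (13 terms) gives 43719.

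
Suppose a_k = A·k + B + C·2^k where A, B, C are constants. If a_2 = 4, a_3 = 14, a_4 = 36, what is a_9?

Write the equations: 2A + B + 4C = 4; 3A + B + 8C = 14; 4A + B + 16C = 36.
Subtracting the first from the second: A + 4C = 10.
Subtracting the second from the third: A + 8C = 22.
Solving: C = 3, A = -2, then B = -4.
Hence a_9 = -2·9 + (-4) + 3·512 = 1514.

1514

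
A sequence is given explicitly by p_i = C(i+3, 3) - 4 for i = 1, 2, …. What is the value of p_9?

C(12, 3) = 220, so p_9 = 216.

216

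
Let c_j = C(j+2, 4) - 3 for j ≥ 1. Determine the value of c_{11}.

C(13, 4) = 715, so c_{11} = 712.

712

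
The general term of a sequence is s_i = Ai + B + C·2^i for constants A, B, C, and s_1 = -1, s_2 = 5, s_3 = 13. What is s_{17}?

Plug in i = 1, 2, 3: A + B + 2C = -1; 2A + B + 4C = 5; 3A + B + 8C = 13.
Subtracting the first from the second: A + 2C = 6.
Subtracting the second from the third: A + 4C = 8.
Solving: C = 1, A = 4, then B = -7.
So s_i = 4·i + (-7) + 1·2^i; at i=17 this is 131133.

131133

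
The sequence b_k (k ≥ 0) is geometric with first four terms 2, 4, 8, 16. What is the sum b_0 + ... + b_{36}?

274877906942

Common ratio r = 2.
b_k = 2·2^(k-0).
S = 2·(2^37 - 1)/(2 - 1) = 2·(137438953472 - 1)/(1) = 274877906942.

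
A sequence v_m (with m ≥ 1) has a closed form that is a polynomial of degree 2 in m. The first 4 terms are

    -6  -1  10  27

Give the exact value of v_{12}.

1st diffs: 5, 11, 17.
2nd diffs: 6, 6 (constant).
Newton forward-difference form: v_m = -6 + 5·C(m-1,1) + 6·C(m-1,2).
At m = 12: m-1 = 11, so v_{12} = -6 + 55 + 330 = 379.

379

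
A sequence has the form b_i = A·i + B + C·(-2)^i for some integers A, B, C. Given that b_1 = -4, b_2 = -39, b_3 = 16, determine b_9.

2506

The three given values yield: A + B - 2C = -4; 2A + B + 4C = -39; 3A + B - 8C = 16.
Subtracting the first from the second: A + 6C = -35.
Subtracting the second from the third: A - 12C = 55.
Solving: C = -5, A = -5, then B = -9.
So b_i = -5·i + (-9) + (-5)·(-2)^i; at i=9 this is 2506.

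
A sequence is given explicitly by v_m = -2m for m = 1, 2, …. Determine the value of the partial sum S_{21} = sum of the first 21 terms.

Over m = 1..21: Σm = 231.
Total = (-2)·231 = -462.

-462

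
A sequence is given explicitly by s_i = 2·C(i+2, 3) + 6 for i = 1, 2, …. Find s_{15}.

1366

C(17, 3) = 680, so s_{15} = 1366.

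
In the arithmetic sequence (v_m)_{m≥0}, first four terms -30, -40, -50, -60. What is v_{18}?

-210

Common difference d = -10.
v_m = -30 + (m - 0)·(-10).
v_{18} = -30 + 18·(-10) = -210.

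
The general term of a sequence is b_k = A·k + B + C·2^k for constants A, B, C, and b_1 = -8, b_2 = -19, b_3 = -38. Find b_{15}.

-131114

Write the equations: A + B + 2C = -8; 2A + B + 4C = -19; 3A + B + 8C = -38.
Subtracting the first from the second: A + 2C = -11.
Subtracting the second from the third: A + 4C = -19.
Solving: C = -4, A = -3, then B = 3.
Hence b_{15} = -3·15 + 3 + (-4)·32768 = -131114.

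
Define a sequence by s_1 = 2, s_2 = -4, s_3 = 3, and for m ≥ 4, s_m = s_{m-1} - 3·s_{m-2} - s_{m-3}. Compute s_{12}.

s_4 = 13  s_5 = 8  s_6 = -34  s_7 = -71  s_8 = 23  s_9 = 270  s_{10} = 272  s_{11} = -561  s_{12} = -1647.

-1647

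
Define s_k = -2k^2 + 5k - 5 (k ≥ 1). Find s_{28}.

-1433

s_{28} = -2·28^2 + 5·28 - 5 = -1433.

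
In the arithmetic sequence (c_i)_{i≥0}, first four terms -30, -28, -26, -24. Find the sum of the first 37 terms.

222

Common difference d = 2.
c_i = -30 + (i - 0)·2.
c_{36} = 42; S = 37·(-30 + 42)/2 = 222.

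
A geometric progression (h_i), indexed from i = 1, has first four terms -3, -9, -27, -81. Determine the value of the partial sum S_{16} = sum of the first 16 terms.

-64570080

Common ratio r = 3.
h_i = (-3)·3^(i-1).
S = (-3)·(3^16 - 1)/(3 - 1) = (-3)·(43046721 - 1)/(2) = -64570080.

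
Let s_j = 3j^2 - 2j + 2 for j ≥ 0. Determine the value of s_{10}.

s_{10} = 3·10^2 - 2·10 + 2 = 282.

282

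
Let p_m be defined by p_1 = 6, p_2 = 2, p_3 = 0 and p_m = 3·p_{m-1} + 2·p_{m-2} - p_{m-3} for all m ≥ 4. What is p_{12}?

-50792

Applying the relation repeatedly:
p_4 = -2; p_5 = -8; p_6 = -28; p_7 = -98; p_8 = -342; p_9 = -1194; p_{10} = -4168; p_{11} = -14550; p_{12} = -50792.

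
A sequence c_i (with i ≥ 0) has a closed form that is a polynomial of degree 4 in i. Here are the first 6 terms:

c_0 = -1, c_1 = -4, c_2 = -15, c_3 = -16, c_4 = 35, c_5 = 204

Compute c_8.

1st diffs: -3, -11, -1, 51, 169.
2nd diffs: -8, 10, 52, 118.
3rd diffs: 18, 42, 66.
4th diffs: 24, 24 (constant).
So c_i = i^4 - 3i^3 - 2i^2 + i - 1.
Evaluating at i = 8 gives c_8 = 2439.

2439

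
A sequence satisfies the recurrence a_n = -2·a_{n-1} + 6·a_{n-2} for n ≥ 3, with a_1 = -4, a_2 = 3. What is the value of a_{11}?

-751584

Compute successive terms:
a_3 = -30;  a_4 = 78;  a_5 = -336;  a_6 = 1140;  a_7 = -4296;  a_8 = 15432;  a_9 = -56640;  a_{10} = 205872;  a_{11} = -751584.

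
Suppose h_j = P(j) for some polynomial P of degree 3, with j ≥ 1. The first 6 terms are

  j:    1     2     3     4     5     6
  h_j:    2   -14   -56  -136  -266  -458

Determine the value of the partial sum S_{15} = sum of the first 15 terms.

1st diffs: -16, -42, -80, -130, -192.
2nd diffs: -26, -38, -50, -62.
3rd diffs: -12, -12, -12 (constant).
Newton forward-difference form: h_j = 2 + (-16)·C(j-1,1) + (-26)·C(j-1,2) + (-12)·C(j-1,3).
Continuing: …, -724, -1076, -1526, -2086, …, h_{15} = -6956.
Summing j = 1..15 (15 terms) gives -29860.

-29860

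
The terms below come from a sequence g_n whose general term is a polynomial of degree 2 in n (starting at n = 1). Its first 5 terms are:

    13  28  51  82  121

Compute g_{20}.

1666

1st diffs: 15, 23, 31, 39.
2nd diffs: 8, 8, 8 (constant).
Newton forward-difference form: g_n = 13 + 15·C(n-1,1) + 8·C(n-1,2).
At n = 20: n-1 = 19, so g_{20} = 13 + 285 + 1368 = 1666.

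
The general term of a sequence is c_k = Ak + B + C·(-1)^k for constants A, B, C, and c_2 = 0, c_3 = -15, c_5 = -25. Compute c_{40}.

The three given values yield: 2A + B + C = 0; 3A + B - C = -15; 5A + B - C = -25.
Subtracting the first from the second: A - 2C = -15.
Subtracting the second from the third: 2A = -10.
Solving: C = 5, A = -5, then B = 5.
Therefore c_{40} = -200 + 5 + 5·1 = -190.

-190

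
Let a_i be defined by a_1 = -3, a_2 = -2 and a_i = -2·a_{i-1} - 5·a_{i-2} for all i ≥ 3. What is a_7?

Step forward from the initial values:
a_3 = 19, a_4 = -28, a_5 = -39, a_6 = 218, a_7 = -241.

-241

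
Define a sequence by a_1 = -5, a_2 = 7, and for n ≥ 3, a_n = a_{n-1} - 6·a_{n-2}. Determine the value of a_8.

2347

a_3 = 37, a_4 = -5, a_5 = -227, a_6 = -197, a_7 = 1165, a_8 = 2347.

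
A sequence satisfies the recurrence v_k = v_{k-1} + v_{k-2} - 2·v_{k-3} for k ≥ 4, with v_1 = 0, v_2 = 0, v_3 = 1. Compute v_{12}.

-7

Iterate the recurrence:
v_4 = 1;  v_5 = 2;  v_6 = 1;  v_7 = 1;  v_8 = -2;  v_9 = -3;  v_{10} = -7;  v_{11} = -6;  v_{12} = -7.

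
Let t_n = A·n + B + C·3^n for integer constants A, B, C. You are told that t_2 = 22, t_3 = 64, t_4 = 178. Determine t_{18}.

774841078

Plug in n = 2, 3, 4: 2A + B + 9C = 22; 3A + B + 27C = 64; 4A + B + 81C = 178.
Subtracting the first from the second: A + 18C = 42.
Subtracting the second from the third: A + 54C = 114.
Solving: C = 2, A = 6, then B = -8.
Therefore t_{18} = 108 + (-8) + 2·387420489 = 774841078.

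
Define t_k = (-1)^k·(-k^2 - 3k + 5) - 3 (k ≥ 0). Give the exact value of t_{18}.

(-1)^18 = 1; -k^2 - 3k + 5 at k=18 is -373; so t_{18} = -376.

-376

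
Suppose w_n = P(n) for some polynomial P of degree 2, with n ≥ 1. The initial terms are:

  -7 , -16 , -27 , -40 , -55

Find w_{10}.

1st diffs: -9, -11, -13, -15.
2nd diffs: -2, -2, -2 (constant).
Newton forward-difference form: w_n = -7 + (-9)·C(n-1,1) + (-2)·C(n-1,2).
At n = 10: n-1 = 9, so w_{10} = -7 - 81 - 72 = -160.

-160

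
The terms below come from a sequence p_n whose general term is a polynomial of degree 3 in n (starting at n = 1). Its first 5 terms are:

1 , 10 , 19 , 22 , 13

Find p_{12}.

-890

1st diffs: 9, 9, 3, -9.
2nd diffs: 0, -6, -12.
3rd diffs: -6, -6 (constant).
So p_n = -n^3 + 6n^2 - 2n - 2.
Evaluating at n = 12 gives p_{12} = -890.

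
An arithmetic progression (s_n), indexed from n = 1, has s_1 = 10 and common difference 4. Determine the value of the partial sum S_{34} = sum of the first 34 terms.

s_n = 10 + (n - 1)·4.
s_{34} = 142; S = 34·(10 + 142)/2 = 2584.

2584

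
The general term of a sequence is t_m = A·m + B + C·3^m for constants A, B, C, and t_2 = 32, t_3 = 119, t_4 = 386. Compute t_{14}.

23914796

At m = 2, 3, 4: 2A + B + 9C = 32; 3A + B + 27C = 119; 4A + B + 81C = 386.
Subtracting the first from the second: A + 18C = 87.
Subtracting the second from the third: A + 54C = 267.
Solving: C = 5, A = -3, then B = -7.
Therefore t_{14} = -42 + (-7) + 5·4782969 = 23914796.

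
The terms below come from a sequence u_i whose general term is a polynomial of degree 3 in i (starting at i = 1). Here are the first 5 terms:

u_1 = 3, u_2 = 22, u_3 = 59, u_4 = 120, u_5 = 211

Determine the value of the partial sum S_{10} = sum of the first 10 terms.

4305

1st diffs: 19, 37, 61, 91.
2nd diffs: 18, 24, 30.
3rd diffs: 6, 6 (constant).
Newton forward-difference form: u_i = 3 + 19·C(i-1,1) + 18·C(i-1,2) + 6·C(i-1,3).
Continuing: …, 338, 507, 724, 995, …, u_{10} = 1326.
Summing i = 1..10 (10 terms) gives 4305.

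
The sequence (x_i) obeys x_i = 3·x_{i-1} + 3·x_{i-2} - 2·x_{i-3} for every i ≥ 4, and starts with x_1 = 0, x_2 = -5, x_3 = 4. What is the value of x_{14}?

Compute successive terms:
x_4 = -3  x_5 = 13  x_6 = 22  …  x_{11} = 18841  x_{12} = 69070  x_{13} = 253491  x_{14} = 930001.

930001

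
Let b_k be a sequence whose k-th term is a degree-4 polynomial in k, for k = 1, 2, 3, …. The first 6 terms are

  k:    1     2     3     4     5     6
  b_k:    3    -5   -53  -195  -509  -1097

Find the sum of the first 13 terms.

-81523

1st diffs: -8, -48, -142, -314, -588.
2nd diffs: -40, -94, -172, -274.
3rd diffs: -54, -78, -102.
4th diffs: -24, -24 (constant).
So b_k = -k^4 + k^3 - k^2 + 3k + 1.
Continuing: …, -2085, -3623, -5885, -9069, …, b_{13} = -26493.
Summing k = 1..13 (13 terms) gives -81523.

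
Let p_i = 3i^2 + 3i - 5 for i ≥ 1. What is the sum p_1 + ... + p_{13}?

Over i = 1..13: Σi = 91, Σi² = 819.
Total = (3)·819 + (3)·91 + (-5)·13 = 2665.

2665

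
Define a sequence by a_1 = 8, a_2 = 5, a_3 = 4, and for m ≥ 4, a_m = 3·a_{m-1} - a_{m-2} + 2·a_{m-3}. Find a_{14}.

Iterate the recurrence:
a_4 = 23, a_5 = 75, a_6 = 210, …, a_{11} = 42247, a_{12} = 122234, a_{13} = 353661, a_{14} = 1023243.

1023243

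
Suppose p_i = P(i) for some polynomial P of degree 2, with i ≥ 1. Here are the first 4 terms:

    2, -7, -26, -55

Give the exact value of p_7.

1st diffs: -9, -19, -29.
2nd diffs: -10, -10 (constant).
Newton forward-difference form: p_i = 2 + (-9)·C(i-1,1) + (-10)·C(i-1,2).
At i = 7: i-1 = 6, so p_7 = 2 - 54 - 150 = -202.

-202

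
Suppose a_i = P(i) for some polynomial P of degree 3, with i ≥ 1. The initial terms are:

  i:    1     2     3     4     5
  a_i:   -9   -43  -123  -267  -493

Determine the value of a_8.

-1843

1st diffs: -34, -80, -144, -226.
2nd diffs: -46, -64, -82.
3rd diffs: -18, -18 (constant).
Newton forward-difference form: a_i = -9 + (-34)·C(i-1,1) + (-46)·C(i-1,2) + (-18)·C(i-1,3).
At i = 8: i-1 = 7, so a_8 = -9 - 238 - 966 - 630 = -1843.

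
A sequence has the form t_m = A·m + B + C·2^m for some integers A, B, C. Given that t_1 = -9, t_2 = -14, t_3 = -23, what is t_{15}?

Plug in m = 1, 2, 3: A + B + 2C = -9; 2A + B + 4C = -14; 3A + B + 8C = -23.
Subtracting the first from the second: A + 2C = -5.
Subtracting the second from the third: A + 4C = -9.
Solving: C = -2, A = -1, then B = -4.
So t_m = -1·m + (-4) + (-2)·2^m; at m=15 this is -65555.

-65555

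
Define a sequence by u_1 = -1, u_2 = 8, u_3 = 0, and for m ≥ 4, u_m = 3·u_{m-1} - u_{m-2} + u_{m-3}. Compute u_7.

u_4 = -9; u_5 = -19; u_6 = -48; u_7 = -134.

-134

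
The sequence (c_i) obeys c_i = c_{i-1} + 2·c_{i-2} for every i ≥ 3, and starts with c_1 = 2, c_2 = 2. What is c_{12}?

2730

Compute successive terms:
c_3 = 6  c_4 = 10  c_5 = 22  c_6 = 42  c_7 = 86  c_8 = 170  c_9 = 342  c_{10} = 682  c_{11} = 1366  c_{12} = 2730.
(Characteristic roots are 2 and -1.)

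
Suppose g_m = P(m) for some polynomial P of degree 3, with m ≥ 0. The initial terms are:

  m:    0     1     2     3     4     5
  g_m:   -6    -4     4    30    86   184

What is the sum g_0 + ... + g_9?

1st diffs: 2, 8, 26, 56, 98.
2nd diffs: 6, 18, 30, 42.
3rd diffs: 12, 12, 12 (constant).
So g_m = 2m^3 - 3m^2 + 3m - 6.
Continuing: 336, 554, 850, 1236.
Summing m = 0..9 (10 terms) gives 3270.

3270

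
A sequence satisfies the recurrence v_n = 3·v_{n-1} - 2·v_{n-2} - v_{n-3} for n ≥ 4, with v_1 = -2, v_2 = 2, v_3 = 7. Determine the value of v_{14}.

-5773

Applying the relation repeatedly:
v_4 = 19  v_5 = 41  v_6 = 78  …  v_{11} = 21  v_{12} = -697  v_{13} = -2382  v_{14} = -5773.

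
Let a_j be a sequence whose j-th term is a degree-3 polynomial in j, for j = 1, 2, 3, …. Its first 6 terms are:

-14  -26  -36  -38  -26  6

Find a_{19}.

1st diffs: -12, -10, -2, 12, 32.
2nd diffs: 2, 8, 14, 20.
3rd diffs: 6, 6, 6 (constant).
Newton forward-difference form: a_j = -14 + (-12)·C(j-1,1) + 2·C(j-1,2) + 6·C(j-1,3).
At j = 19: j-1 = 18, so a_{19} = -14 - 216 + 306 + 4896 = 4972.

4972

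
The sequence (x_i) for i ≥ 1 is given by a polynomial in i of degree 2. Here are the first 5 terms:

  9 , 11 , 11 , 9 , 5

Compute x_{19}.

1st diffs: 2, 0, -2, -4.
2nd diffs: -2, -2, -2 (constant).
Newton forward-difference form: x_i = 9 + 2·C(i-1,1) + (-2)·C(i-1,2).
At i = 19: i-1 = 18, so x_{19} = 9 + 36 - 306 = -261.

-261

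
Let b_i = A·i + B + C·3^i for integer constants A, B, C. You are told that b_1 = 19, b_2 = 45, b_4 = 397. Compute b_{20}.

Plug in i = 1, 2, 4: A + B + 3C = 19; 2A + B + 9C = 45; 4A + B + 81C = 397.
Subtracting the first from the second: A + 6C = 26.
Subtracting the second from the third: 2A + 72C = 352.
Solving: C = 5, A = -4, then B = 8.
Hence b_{20} = -4·20 + 8 + 5·3486784401 = 17433921933.

17433921933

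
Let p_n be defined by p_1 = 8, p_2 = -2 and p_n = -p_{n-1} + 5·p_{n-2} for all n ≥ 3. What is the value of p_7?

1832

p_3 = 42  p_4 = -52  p_5 = 262  p_6 = -522  p_7 = 1832.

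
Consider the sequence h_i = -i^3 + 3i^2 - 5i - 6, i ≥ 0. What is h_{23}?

h_{23} = -1·23^3 + 3·23^2 - 5·23 - 6 = -10701.

-10701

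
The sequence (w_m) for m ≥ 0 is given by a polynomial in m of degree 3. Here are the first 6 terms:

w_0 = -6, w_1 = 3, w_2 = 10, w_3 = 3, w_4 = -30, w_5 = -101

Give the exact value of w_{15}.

1st diffs: 9, 7, -7, -33, -71.
2nd diffs: -2, -14, -26, -38.
3rd diffs: -12, -12, -12 (constant).
Newton forward-difference form: w_m = -6 + 9·C(m,1) + (-2)·C(m,2) + (-12)·C(m,3).
At m = 15: m = 15, so w_{15} = -6 + 135 - 210 - 5460 = -5541.

-5541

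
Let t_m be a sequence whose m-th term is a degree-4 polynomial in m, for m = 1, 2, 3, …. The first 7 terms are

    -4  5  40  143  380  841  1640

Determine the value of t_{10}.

1st diffs: 9, 35, 103, 237, 461, 799.
2nd diffs: 26, 68, 134, 224, 338.
3rd diffs: 42, 66, 90, 114.
4th diffs: 24, 24, 24 (constant).
So t_m = m^4 - 3m^3 + 6m^2 - 3m - 5.
Evaluating at m = 10 gives t_{10} = 7565.

7565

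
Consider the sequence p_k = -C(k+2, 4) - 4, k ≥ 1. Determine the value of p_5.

C(7, 4) = 35, so p_5 = -39.

-39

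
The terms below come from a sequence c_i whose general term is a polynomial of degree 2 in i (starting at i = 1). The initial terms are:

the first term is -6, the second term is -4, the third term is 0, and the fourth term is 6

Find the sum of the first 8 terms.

1st diffs: 2, 4, 6.
2nd diffs: 2, 2 (constant).
So c_i = i^2 - i - 6.
Continuing: 14, 24, 36, 50.
Summing i = 1..8 (8 terms) gives 120.

120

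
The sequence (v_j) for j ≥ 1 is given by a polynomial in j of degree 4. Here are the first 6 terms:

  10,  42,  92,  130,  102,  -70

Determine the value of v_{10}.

1st diffs: 32, 50, 38, -28, -172.
2nd diffs: 18, -12, -66, -144.
3rd diffs: -30, -54, -78.
4th diffs: -24, -24 (constant).
So v_j = -j^4 + 5j^3 + 4j^2 + 2.
Evaluating at j = 10 gives v_{10} = -4598.

-4598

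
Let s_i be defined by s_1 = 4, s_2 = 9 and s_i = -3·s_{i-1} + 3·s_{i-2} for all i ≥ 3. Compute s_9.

s_3 = -15; s_4 = 72; s_5 = -261; s_6 = 999; s_7 = -3780; s_8 = 14337; s_9 = -54351.

-54351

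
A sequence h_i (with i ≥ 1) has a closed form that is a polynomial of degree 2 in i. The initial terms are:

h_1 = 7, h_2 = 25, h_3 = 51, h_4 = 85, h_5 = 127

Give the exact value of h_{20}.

1717

1st diffs: 18, 26, 34, 42.
2nd diffs: 8, 8, 8 (constant).
Newton forward-difference form: h_i = 7 + 18·C(i-1,1) + 8·C(i-1,2).
At i = 20: i-1 = 19, so h_{20} = 7 + 342 + 1368 = 1717.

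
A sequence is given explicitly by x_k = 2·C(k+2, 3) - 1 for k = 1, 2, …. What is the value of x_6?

C(8, 3) = 56, so x_6 = 111.

111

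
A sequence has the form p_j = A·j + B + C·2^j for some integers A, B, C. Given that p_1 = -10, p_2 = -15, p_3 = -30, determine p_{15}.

At j = 1, 2, 3: A + B + 2C = -10; 2A + B + 4C = -15; 3A + B + 8C = -30.
Subtracting the first from the second: A + 2C = -5.
Subtracting the second from the third: A + 4C = -15.
Solving: C = -5, A = 5, then B = -5.
So p_j = 5·j + (-5) + (-5)·2^j; at j=15 this is -163770.

-163770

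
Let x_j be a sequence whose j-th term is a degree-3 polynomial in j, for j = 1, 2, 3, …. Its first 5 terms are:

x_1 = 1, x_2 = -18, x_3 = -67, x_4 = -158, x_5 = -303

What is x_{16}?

-8894

1st diffs: -19, -49, -91, -145.
2nd diffs: -30, -42, -54.
3rd diffs: -12, -12 (constant).
Newton forward-difference form: x_j = 1 + (-19)·C(j-1,1) + (-30)·C(j-1,2) + (-12)·C(j-1,3).
At j = 16: j-1 = 15, so x_{16} = 1 - 285 - 3150 - 5460 = -8894.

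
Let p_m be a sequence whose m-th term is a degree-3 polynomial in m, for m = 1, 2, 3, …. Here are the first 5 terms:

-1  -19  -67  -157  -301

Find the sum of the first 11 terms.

1st diffs: -18, -48, -90, -144.
2nd diffs: -30, -42, -54.
3rd diffs: -12, -12 (constant).
Newton forward-difference form: p_m = -1 + (-18)·C(m-1,1) + (-30)·C(m-1,2) + (-12)·C(m-1,3).
Continuing: …, -511, -799, -1177, -1657, …, p_{11} = -2971.
Summing m = 1..11 (11 terms) gives -9911.

-9911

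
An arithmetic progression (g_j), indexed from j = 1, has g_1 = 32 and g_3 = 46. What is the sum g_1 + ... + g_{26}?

Common difference d = (46 - 32) / (3 - 1) = 7.
g_j = 32 + (j - 1)·7.
g_{26} = 207; S = 26·(32 + 207)/2 = 3107.

3107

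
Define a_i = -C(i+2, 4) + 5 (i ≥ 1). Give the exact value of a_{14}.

-1815

C(16, 4) = 1820, so a_{14} = -1815.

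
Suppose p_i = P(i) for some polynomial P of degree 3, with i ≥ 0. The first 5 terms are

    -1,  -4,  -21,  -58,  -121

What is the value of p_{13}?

1st diffs: -3, -17, -37, -63.
2nd diffs: -14, -20, -26.
3rd diffs: -6, -6 (constant).
So p_i = -i^3 - 4i^2 + 2i - 1.
Evaluating at i = 13 gives p_{13} = -2848.

-2848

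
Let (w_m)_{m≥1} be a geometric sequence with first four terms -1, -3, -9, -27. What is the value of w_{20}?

Common ratio r = 3.
w_m = (-1)·3^(m-1).
w_{20} = (-1)·3^19 = -1162261467.

-1162261467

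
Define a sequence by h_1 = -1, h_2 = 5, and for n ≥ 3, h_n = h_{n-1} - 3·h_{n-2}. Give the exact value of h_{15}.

-7192

h_3 = 8  h_4 = -7  h_5 = -31  …  h_{12} = 1358  h_{13} = 1559  h_{14} = -2515  h_{15} = -7192.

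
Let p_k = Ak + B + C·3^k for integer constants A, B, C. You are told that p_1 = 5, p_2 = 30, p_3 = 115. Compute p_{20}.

17433921900

Plug in k = 1, 2, 3: A + B + 3C = 5; 2A + B + 9C = 30; 3A + B + 27C = 115.
Subtracting the first from the second: A + 6C = 25.
Subtracting the second from the third: A + 18C = 85.
Solving: C = 5, A = -5, then B = -5.
Therefore p_{20} = -100 + (-5) + 5·3486784401 = 17433921900.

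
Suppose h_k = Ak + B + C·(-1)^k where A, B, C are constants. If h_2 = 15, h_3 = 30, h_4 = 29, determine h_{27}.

198

Plug in k = 2, 3, 4: 2A + B + C = 15; 3A + B - C = 30; 4A + B + C = 29.
Subtracting the first from the second: A - 2C = 15.
Subtracting the second from the third: A + 2C = -1.
Solving: C = -4, A = 7, then B = 5.
Therefore h_{27} = 189 + 5 + (-4)·(-1) = 198.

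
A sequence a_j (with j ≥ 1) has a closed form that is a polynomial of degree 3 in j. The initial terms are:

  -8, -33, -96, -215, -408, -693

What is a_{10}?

1st diffs: -25, -63, -119, -193, -285.
2nd diffs: -38, -56, -74, -92.
3rd diffs: -18, -18, -18 (constant).
So a_j = -3j^3 - j^2 - j - 3.
Evaluating at j = 10 gives a_{10} = -3113.

-3113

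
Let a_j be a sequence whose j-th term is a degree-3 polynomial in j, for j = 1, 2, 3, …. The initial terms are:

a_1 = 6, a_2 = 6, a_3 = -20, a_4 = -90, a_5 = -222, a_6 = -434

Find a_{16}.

-10914

1st diffs: 0, -26, -70, -132, -212.
2nd diffs: -26, -44, -62, -80.
3rd diffs: -18, -18, -18 (constant).
Newton forward-difference form: a_j = 6 + (-26)·C(j-1,2) + (-18)·C(j-1,3).
At j = 16: j-1 = 15, so a_{16} = 6 - 2730 - 8190 = -10914.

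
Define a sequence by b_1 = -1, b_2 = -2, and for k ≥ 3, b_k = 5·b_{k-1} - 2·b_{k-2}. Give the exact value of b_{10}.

Iterate the recurrence:
b_3 = -8;  b_4 = -36;  b_5 = -164;  b_6 = -748;  b_7 = -3412;  b_8 = -15564;  b_9 = -70996;  b_{10} = -323852.

-323852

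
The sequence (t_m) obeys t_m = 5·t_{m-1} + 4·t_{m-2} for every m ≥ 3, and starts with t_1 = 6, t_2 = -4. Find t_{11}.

t_3 = 4; t_4 = 4; t_5 = 36; t_6 = 196; t_7 = 1124; t_8 = 6404; t_9 = 36516; t_{10} = 208196; t_{11} = 1187044.

1187044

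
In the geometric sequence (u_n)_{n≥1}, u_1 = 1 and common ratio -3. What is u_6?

-243

u_n = 1·(-3)^(n-1).
u_6 = 1·(-3)^5 = -243.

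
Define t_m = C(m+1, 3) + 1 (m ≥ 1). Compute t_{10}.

C(11, 3) = 165, so t_{10} = 166.

166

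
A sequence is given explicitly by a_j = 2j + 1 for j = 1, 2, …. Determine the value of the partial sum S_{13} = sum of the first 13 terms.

195

Over j = 1..13: Σj = 91.
Total = (2)·91 + (1)·13 = 195.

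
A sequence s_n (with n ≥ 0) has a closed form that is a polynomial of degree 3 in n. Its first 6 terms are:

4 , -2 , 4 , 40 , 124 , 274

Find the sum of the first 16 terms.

38824

1st diffs: -6, 6, 36, 84, 150.
2nd diffs: 12, 30, 48, 66.
3rd diffs: 18, 18, 18 (constant).
Newton forward-difference form: s_n = 4 + (-6)·C(n,1) + 12·C(n,2) + 18·C(n,3).
Continuing: …, 508, 844, 1300, 1894, …, s_{15} = 9364.
Summing n = 0..15 (16 terms) gives 38824.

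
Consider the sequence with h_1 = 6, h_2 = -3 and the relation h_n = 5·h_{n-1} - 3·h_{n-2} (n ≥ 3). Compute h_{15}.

-1485377817

h_3 = -33  h_4 = -156  h_5 = -681  …  h_{12} = -18646221  h_{13} = -80230506  h_{14} = -345213867  h_{15} = -1485377817.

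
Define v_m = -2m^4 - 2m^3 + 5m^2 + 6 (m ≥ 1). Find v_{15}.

-106869

v_{15} = -2·15^4 - 2·15^3 + 5·15^2 + 6 = -106869.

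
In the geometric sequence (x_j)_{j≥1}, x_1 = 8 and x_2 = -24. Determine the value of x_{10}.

Common ratio r = -3.
x_j = 8·(-3)^(j-1).
x_{10} = 8·(-3)^9 = -157464.

-157464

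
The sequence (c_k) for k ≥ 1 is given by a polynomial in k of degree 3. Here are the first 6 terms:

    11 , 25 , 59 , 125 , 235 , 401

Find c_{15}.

1st diffs: 14, 34, 66, 110, 166.
2nd diffs: 20, 32, 44, 56.
3rd diffs: 12, 12, 12 (constant).
Newton forward-difference form: c_k = 11 + 14·C(k-1,1) + 20·C(k-1,2) + 12·C(k-1,3).
At k = 15: k-1 = 14, so c_{15} = 11 + 196 + 1820 + 4368 = 6395.

6395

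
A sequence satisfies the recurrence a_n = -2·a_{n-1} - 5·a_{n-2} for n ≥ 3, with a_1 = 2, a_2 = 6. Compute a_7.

58

Step forward from the initial values:
a_3 = -22;  a_4 = 14;  a_5 = 82;  a_6 = -234;  a_7 = 58.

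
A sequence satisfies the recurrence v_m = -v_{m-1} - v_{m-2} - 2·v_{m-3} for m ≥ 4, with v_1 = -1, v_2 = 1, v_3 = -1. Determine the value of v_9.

Compute successive terms:
v_4 = 2  v_5 = -3  v_6 = 3  v_7 = -4  v_8 = 7  v_9 = -9.

-9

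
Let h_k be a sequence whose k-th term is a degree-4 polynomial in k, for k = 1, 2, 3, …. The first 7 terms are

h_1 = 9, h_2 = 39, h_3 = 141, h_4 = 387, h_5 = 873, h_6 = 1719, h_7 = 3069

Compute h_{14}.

43767

1st diffs: 30, 102, 246, 486, 846, 1350.
2nd diffs: 72, 144, 240, 360, 504.
3rd diffs: 72, 96, 120, 144.
4th diffs: 24, 24, 24 (constant).
Newton forward-difference form: h_k = 9 + 30·C(k-1,1) + 72·C(k-1,2) + 72·C(k-1,3) + 24·C(k-1,4).
At k = 14: k-1 = 13, so h_{14} = 9 + 390 + 5616 + 20592 + 17160 = 43767.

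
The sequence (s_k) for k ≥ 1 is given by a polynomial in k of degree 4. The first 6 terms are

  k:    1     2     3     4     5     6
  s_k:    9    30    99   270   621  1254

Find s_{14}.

1st diffs: 21, 69, 171, 351, 633.
2nd diffs: 48, 102, 180, 282.
3rd diffs: 54, 78, 102.
4th diffs: 24, 24 (constant).
Newton forward-difference form: s_k = 9 + 21·C(k-1,1) + 48·C(k-1,2) + 54·C(k-1,3) + 24·C(k-1,4).
At k = 14: k-1 = 13, so s_{14} = 9 + 273 + 3744 + 15444 + 17160 = 36630.

36630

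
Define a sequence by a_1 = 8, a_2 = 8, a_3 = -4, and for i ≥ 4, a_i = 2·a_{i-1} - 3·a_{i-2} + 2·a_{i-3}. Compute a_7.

Step forward from the initial values:
a_4 = -16; a_5 = -4; a_6 = 32; a_7 = 44.

44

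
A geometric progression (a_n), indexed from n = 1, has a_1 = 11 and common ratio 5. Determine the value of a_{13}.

2685546875

a_n = 11·5^(n-1).
a_{13} = 11·5^12 = 2685546875.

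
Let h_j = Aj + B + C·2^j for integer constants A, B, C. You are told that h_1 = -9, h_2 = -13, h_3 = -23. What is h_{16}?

At j = 1, 2, 3: A + B + 2C = -9; 2A + B + 4C = -13; 3A + B + 8C = -23.
Subtracting the first from the second: A + 2C = -4.
Subtracting the second from the third: A + 4C = -10.
Solving: C = -3, A = 2, then B = -5.
So h_j = 2·j + (-5) + (-3)·2^j; at j=16 this is -196581.

-196581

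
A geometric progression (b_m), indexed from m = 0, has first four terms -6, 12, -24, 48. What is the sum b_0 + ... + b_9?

Common ratio r = -2.
b_m = (-6)·(-2)^(m-0).
S = (-6)·((-2)^10 - 1)/(-2 - 1) = (-6)·(1024 - 1)/(-3) = 2046.

2046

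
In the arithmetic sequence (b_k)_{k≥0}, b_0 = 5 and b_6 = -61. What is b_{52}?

Common difference d = (-61 - 5) / (6 - 0) = -11.
b_k = 5 + (k - 0)·(-11).
b_{52} = 5 + 52·(-11) = -567.

-567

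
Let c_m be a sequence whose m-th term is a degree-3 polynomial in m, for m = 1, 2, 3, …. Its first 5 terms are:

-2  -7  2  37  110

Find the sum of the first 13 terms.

1st diffs: -5, 9, 35, 73.
2nd diffs: 14, 26, 38.
3rd diffs: 12, 12 (constant).
Newton forward-difference form: c_m = -2 + (-5)·C(m-1,1) + 14·C(m-1,2) + 12·C(m-1,3).
Continuing: …, 233, 418, 677, 1022, …, c_{13} = 3502.
Summing m = 1..13 (13 terms) gives 12168.

12168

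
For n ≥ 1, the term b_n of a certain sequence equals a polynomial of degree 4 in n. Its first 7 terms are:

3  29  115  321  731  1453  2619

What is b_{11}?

1st diffs: 26, 86, 206, 410, 722, 1166.
2nd diffs: 60, 120, 204, 312, 444.
3rd diffs: 60, 84, 108, 132.
4th diffs: 24, 24, 24 (constant).
Newton forward-difference form: b_n = 3 + 26·C(n-1,1) + 60·C(n-1,2) + 60·C(n-1,3) + 24·C(n-1,4).
At n = 11: n-1 = 10, so b_{11} = 3 + 260 + 2700 + 7200 + 5040 = 15203.

15203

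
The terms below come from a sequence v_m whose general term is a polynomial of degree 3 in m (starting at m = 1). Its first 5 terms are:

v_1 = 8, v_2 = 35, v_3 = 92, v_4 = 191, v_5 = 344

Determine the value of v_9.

1st diffs: 27, 57, 99, 153.
2nd diffs: 30, 42, 54.
3rd diffs: 12, 12 (constant).
So v_m = 2m^3 + 3m^2 + 4m - 1.
Evaluating at m = 9 gives v_9 = 1736.

1736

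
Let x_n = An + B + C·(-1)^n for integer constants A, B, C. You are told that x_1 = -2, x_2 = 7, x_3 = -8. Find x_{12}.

-23

The three given values yield: A + B - C = -2; 2A + B + C = 7; 3A + B - C = -8.
Subtracting the first from the second: A + 2C = 9.
Subtracting the second from the third: A - 2C = -15.
Solving: C = 6, A = -3, then B = 7.
Hence x_{12} = -3·12 + 7 + 6·1 = -23.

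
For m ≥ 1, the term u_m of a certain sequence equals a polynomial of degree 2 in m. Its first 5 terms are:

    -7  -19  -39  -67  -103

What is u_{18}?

-1299

1st diffs: -12, -20, -28, -36.
2nd diffs: -8, -8, -8 (constant).
Newton forward-difference form: u_m = -7 + (-12)·C(m-1,1) + (-8)·C(m-1,2).
At m = 18: m-1 = 17, so u_{18} = -7 - 204 - 1088 = -1299.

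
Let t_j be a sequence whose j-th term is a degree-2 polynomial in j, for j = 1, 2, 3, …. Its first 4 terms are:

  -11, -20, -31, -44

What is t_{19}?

1st diffs: -9, -11, -13.
2nd diffs: -2, -2 (constant).
Newton forward-difference form: t_j = -11 + (-9)·C(j-1,1) + (-2)·C(j-1,2).
At j = 19: j-1 = 18, so t_{19} = -11 - 162 - 306 = -479.

-479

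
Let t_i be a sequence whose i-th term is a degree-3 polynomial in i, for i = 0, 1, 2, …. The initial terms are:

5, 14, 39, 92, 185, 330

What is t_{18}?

12407

1st diffs: 9, 25, 53, 93, 145.
2nd diffs: 16, 28, 40, 52.
3rd diffs: 12, 12, 12 (constant).
Newton forward-difference form: t_i = 5 + 9·C(i,1) + 16·C(i,2) + 12·C(i,3).
At i = 18: i = 18, so t_{18} = 5 + 162 + 2448 + 9792 = 12407.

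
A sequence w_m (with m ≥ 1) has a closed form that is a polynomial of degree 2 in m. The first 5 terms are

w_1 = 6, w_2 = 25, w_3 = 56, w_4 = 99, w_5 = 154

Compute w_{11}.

736

1st diffs: 19, 31, 43, 55.
2nd diffs: 12, 12, 12 (constant).
So w_m = 6m^2 + m - 1.
Evaluating at m = 11 gives w_{11} = 736.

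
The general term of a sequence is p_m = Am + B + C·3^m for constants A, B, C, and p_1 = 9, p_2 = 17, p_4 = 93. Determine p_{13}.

At m = 1, 2, 4: A + B + 3C = 9; 2A + B + 9C = 17; 4A + B + 81C = 93.
Subtracting the first from the second: A + 6C = 8.
Subtracting the second from the third: 2A + 72C = 76.
Solving: C = 1, A = 2, then B = 4.
Therefore p_{13} = 26 + 4 + 1·1594323 = 1594353.

1594353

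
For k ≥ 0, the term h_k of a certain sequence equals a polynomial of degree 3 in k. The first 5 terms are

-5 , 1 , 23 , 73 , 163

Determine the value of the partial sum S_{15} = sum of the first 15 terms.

1st diffs: 6, 22, 50, 90.
2nd diffs: 16, 28, 40.
3rd diffs: 12, 12 (constant).
Newton forward-difference form: h_k = -5 + 6·C(k,1) + 16·C(k,2) + 12·C(k,3).
Continuing: …, 305, 511, 793, 1163, …, h_{14} = 5903.
Summing k = 0..14 (15 terms) gives 24215.

24215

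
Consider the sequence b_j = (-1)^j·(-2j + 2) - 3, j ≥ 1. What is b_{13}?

21

(-1)^13 = -1; -2j + 2 at j=13 is -24; so b_{13} = 21.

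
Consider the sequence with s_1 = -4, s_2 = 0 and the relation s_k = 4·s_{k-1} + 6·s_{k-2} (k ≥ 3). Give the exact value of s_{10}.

Compute successive terms:
s_3 = -24  s_4 = -96  s_5 = -528  s_6 = -2688  s_7 = -13920  s_8 = -71808  s_9 = -370752  s_{10} = -1913856.

-1913856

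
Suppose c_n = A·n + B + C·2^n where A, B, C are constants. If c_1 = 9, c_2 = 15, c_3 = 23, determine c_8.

291

The three given values yield: A + B + 2C = 9; 2A + B + 4C = 15; 3A + B + 8C = 23.
Subtracting the first from the second: A + 2C = 6.
Subtracting the second from the third: A + 4C = 8.
Solving: C = 1, A = 4, then B = 3.
So c_n = 4·n + 3 + 1·2^n; at n=8 this is 291.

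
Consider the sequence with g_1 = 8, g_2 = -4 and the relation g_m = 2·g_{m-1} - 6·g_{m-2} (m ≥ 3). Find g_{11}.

66688

Step forward from the initial values:
g_3 = -56;  g_4 = -88;  g_5 = 160;  g_6 = 848;  g_7 = 736;  g_8 = -3616;  g_9 = -11648;  g_{10} = -1600;  g_{11} = 66688.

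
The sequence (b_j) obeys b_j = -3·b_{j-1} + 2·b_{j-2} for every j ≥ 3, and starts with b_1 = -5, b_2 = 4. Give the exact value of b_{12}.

1931138

Compute successive terms:
b_3 = -22  b_4 = 74  b_5 = -266  b_6 = 946  b_7 = -3370  b_8 = 12002  b_9 = -42746  b_{10} = 152242  b_{11} = -542218  b_{12} = 1931138.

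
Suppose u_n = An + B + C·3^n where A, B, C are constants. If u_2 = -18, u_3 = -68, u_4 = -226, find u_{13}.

Write the equations: 2A + B + 9C = -18; 3A + B + 27C = -68; 4A + B + 81C = -226.
Subtracting the first from the second: A + 18C = -50.
Subtracting the second from the third: A + 54C = -158.
Solving: C = -3, A = 4, then B = 1.
Therefore u_{13} = 52 + 1 + (-3)·1594323 = -4782916.

-4782916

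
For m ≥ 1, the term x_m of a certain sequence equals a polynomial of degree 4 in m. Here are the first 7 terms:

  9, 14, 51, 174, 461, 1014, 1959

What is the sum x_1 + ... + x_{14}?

114331

1st diffs: 5, 37, 123, 287, 553, 945.
2nd diffs: 32, 86, 164, 266, 392.
3rd diffs: 54, 78, 102, 126.
4th diffs: 24, 24, 24 (constant).
Newton forward-difference form: x_m = 9 + 5·C(m-1,1) + 32·C(m-1,2) + 54·C(m-1,3) + 24·C(m-1,4).
Continuing: …, 3446, 5649, 8766, 13019, …, x_{14} = 35174.
Summing m = 1..14 (14 terms) gives 114331.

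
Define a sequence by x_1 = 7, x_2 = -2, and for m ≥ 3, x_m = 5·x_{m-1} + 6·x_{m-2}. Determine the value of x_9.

1199732

Iterate the recurrence:
x_3 = 32;  x_4 = 148;  x_5 = 932;  x_6 = 5548;  x_7 = 33332;  x_8 = 199948;  x_9 = 1199732.
(Characteristic roots are 6 and -1.)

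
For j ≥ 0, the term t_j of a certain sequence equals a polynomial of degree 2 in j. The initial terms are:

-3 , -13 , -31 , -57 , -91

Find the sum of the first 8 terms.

-752

1st diffs: -10, -18, -26, -34.
2nd diffs: -8, -8, -8 (constant).
Newton forward-difference form: t_j = -3 + (-10)·C(j,1) + (-8)·C(j,2).
Continuing: -133, -183, -241.
Summing j = 0..7 (8 terms) gives -752.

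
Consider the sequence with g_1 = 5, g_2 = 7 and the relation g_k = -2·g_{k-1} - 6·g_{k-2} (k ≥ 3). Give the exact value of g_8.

3304

Compute successive terms:
g_3 = -44;  g_4 = 46;  g_5 = 172;  g_6 = -620;  g_7 = 208;  g_8 = 3304.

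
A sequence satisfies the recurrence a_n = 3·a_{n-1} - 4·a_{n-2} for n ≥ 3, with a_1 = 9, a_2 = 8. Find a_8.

892

a_3 = -12  a_4 = -68  a_5 = -156  a_6 = -196  a_7 = 36  a_8 = 892.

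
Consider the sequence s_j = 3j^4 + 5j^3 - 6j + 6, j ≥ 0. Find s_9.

23280

s_9 = 3·9^4 + 5·9^3 - 6·9 + 6 = 23280.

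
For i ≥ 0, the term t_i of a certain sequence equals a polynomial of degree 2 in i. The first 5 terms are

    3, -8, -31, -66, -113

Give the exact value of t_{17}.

-1816

1st diffs: -11, -23, -35, -47.
2nd diffs: -12, -12, -12 (constant).
So t_i = -6i^2 - 5i + 3.
Evaluating at i = 17 gives t_{17} = -1816.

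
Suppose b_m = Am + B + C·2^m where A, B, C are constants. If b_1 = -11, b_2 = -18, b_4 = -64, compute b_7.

-509

Write the equations: A + B + 2C = -11; 2A + B + 4C = -18; 4A + B + 16C = -64.
Subtracting the first from the second: A + 2C = -7.
Subtracting the second from the third: 2A + 12C = -46.
Solving: C = -4, A = 1, then B = -4.
Hence b_7 = 1·7 + (-4) + (-4)·128 = -509.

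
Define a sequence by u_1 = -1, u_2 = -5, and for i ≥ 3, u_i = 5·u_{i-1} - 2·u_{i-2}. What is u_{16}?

Step forward from the initial values:
u_3 = -23, u_4 = -105, u_5 = -479, …, u_{13} = -89792639, u_{14} = -409593865, u_{15} = -1868384047, u_{16} = -8522732505.

-8522732505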